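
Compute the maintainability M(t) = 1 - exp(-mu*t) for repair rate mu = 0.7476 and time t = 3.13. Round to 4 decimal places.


mu = 0.7476, t = 3.13
mu * t = 0.7476 * 3.13 = 2.34
exp(-2.34) = 0.0963
M(t) = 1 - 0.0963
M(t) = 0.9037

0.9037


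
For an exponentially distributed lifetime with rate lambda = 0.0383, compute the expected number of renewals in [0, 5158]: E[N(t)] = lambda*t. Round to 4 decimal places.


lambda = 0.0383
t = 5158
E[N(t)] = lambda * t
E[N(t)] = 0.0383 * 5158
E[N(t)] = 197.5514

197.5514


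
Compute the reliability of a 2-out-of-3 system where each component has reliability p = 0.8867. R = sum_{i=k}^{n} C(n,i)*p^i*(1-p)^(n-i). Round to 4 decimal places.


k = 2, n = 3, p = 0.8867
i=2: C(3,2)=3 * 0.8867^2 * 0.1133^1 = 0.2672
i=3: C(3,3)=1 * 0.8867^3 * 0.1133^0 = 0.6972
R = sum of terms = 0.9644

0.9644


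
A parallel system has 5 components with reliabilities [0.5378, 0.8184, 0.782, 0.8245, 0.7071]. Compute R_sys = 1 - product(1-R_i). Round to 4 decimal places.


Components: [0.5378, 0.8184, 0.782, 0.8245, 0.7071]
(1 - 0.5378) = 0.4622, running product = 0.4622
(1 - 0.8184) = 0.1816, running product = 0.0839
(1 - 0.782) = 0.218, running product = 0.0183
(1 - 0.8245) = 0.1755, running product = 0.0032
(1 - 0.7071) = 0.2929, running product = 0.0009
Product of (1-R_i) = 0.0009
R_sys = 1 - 0.0009 = 0.9991

0.9991


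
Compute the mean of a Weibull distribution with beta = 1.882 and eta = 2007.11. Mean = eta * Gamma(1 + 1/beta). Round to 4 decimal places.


beta = 1.882, eta = 2007.11
1/beta = 0.5313
1 + 1/beta = 1.5313
Gamma(1.5313) = 0.8876
Mean = 2007.11 * 0.8876
Mean = 1781.6016

1781.6016


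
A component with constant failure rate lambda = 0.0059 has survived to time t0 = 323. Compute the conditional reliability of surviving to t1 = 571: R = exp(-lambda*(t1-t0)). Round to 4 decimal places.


lambda = 0.0059
t0 = 323, t1 = 571
t1 - t0 = 248
lambda * (t1-t0) = 0.0059 * 248 = 1.4632
R = exp(-1.4632)
R = 0.2315

0.2315


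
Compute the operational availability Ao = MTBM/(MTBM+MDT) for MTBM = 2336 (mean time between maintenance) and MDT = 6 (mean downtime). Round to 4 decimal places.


MTBM = 2336
MDT = 6
MTBM + MDT = 2342
Ao = 2336 / 2342
Ao = 0.9974

0.9974


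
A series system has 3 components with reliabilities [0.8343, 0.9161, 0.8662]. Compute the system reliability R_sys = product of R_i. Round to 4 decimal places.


Components: [0.8343, 0.9161, 0.8662]
After component 1 (R=0.8343): product = 0.8343
After component 2 (R=0.9161): product = 0.7643
After component 3 (R=0.8662): product = 0.662
R_sys = 0.662

0.662


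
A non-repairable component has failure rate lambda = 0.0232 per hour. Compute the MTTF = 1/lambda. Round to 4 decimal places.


lambda = 0.0232
MTTF = 1 / 0.0232
MTTF = 43.1034

43.1034


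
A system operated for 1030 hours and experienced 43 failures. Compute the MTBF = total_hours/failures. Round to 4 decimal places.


total_hours = 1030
failures = 43
MTBF = 1030 / 43
MTBF = 23.9535

23.9535


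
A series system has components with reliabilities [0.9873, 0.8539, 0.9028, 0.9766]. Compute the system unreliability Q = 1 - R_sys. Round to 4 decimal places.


Components: [0.9873, 0.8539, 0.9028, 0.9766]
After component 1: product = 0.9873
After component 2: product = 0.8431
After component 3: product = 0.7611
After component 4: product = 0.7433
R_sys = 0.7433
Q = 1 - 0.7433 = 0.2567

0.2567


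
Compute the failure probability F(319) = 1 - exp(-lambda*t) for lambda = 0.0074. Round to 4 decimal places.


lambda = 0.0074, t = 319
lambda * t = 2.3606
exp(-2.3606) = 0.0944
F(t) = 1 - 0.0944
F(t) = 0.9056

0.9056


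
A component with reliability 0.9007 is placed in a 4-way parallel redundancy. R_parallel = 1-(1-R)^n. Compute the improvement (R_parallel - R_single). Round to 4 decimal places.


R_single = 0.9007, n = 4
1 - R_single = 0.0993
(1 - R_single)^n = 0.0993^4 = 0.0001
R_parallel = 1 - 0.0001 = 0.9999
Improvement = 0.9999 - 0.9007
Improvement = 0.0992

0.0992


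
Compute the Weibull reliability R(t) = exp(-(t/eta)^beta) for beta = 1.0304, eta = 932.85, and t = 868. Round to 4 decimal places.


beta = 1.0304, eta = 932.85, t = 868
t/eta = 868 / 932.85 = 0.9305
(t/eta)^beta = 0.9305^1.0304 = 0.9284
R(t) = exp(-0.9284)
R(t) = 0.3952

0.3952


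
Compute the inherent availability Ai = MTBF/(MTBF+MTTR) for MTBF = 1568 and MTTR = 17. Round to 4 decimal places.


MTBF = 1568
MTTR = 17
MTBF + MTTR = 1585
Ai = 1568 / 1585
Ai = 0.9893

0.9893


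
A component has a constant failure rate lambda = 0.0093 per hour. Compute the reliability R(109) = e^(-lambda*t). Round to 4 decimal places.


lambda = 0.0093
t = 109
lambda * t = 1.0137
R(t) = e^(-1.0137)
R(t) = 0.3629

0.3629


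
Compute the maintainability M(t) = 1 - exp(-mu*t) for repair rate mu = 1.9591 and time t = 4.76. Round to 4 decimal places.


mu = 1.9591, t = 4.76
mu * t = 1.9591 * 4.76 = 9.3253
exp(-9.3253) = 0.0001
M(t) = 1 - 0.0001
M(t) = 0.9999

0.9999


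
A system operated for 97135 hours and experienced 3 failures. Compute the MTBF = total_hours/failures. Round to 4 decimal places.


total_hours = 97135
failures = 3
MTBF = 97135 / 3
MTBF = 32378.3333

32378.3333


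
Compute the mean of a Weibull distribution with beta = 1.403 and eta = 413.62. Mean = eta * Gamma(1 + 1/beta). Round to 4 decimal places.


beta = 1.403, eta = 413.62
1/beta = 0.7128
1 + 1/beta = 1.7128
Gamma(1.7128) = 0.9111
Mean = 413.62 * 0.9111
Mean = 376.8567

376.8567


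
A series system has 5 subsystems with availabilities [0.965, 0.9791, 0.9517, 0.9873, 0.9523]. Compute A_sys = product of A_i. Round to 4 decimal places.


Subsystems: [0.965, 0.9791, 0.9517, 0.9873, 0.9523]
After subsystem 1 (A=0.965): product = 0.965
After subsystem 2 (A=0.9791): product = 0.9448
After subsystem 3 (A=0.9517): product = 0.8992
After subsystem 4 (A=0.9873): product = 0.8878
After subsystem 5 (A=0.9523): product = 0.8454
A_sys = 0.8454

0.8454


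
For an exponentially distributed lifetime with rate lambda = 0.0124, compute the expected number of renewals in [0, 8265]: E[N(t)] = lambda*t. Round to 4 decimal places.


lambda = 0.0124
t = 8265
E[N(t)] = lambda * t
E[N(t)] = 0.0124 * 8265
E[N(t)] = 102.486

102.486


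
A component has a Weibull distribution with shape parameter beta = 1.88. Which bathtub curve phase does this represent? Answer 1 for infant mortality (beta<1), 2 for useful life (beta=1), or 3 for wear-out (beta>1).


beta = 1.88
Compare beta to 1:
beta < 1 => infant mortality (phase 1)
beta = 1 => useful life (phase 2)
beta > 1 => wear-out (phase 3)
Since beta = 1.88, this is wear-out (increasing failure rate)
Phase = 3

3


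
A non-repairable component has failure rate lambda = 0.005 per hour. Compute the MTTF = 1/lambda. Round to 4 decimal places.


lambda = 0.005
MTTF = 1 / 0.005
MTTF = 200.0

200.0


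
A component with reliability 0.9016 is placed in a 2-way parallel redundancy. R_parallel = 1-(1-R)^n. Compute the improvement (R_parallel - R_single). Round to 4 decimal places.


R_single = 0.9016, n = 2
1 - R_single = 0.0984
(1 - R_single)^n = 0.0984^2 = 0.0097
R_parallel = 1 - 0.0097 = 0.9903
Improvement = 0.9903 - 0.9016
Improvement = 0.0887

0.0887


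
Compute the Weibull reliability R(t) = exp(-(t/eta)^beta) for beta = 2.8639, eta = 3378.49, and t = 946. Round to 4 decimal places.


beta = 2.8639, eta = 3378.49, t = 946
t/eta = 946 / 3378.49 = 0.28
(t/eta)^beta = 0.28^2.8639 = 0.0261
R(t) = exp(-0.0261)
R(t) = 0.9742

0.9742


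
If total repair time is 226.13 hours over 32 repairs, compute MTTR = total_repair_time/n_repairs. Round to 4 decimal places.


total_repair_time = 226.13
n_repairs = 32
MTTR = 226.13 / 32
MTTR = 7.0666

7.0666


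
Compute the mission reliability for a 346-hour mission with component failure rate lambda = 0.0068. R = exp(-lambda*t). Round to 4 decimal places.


lambda = 0.0068
mission_time = 346
lambda * t = 0.0068 * 346 = 2.3528
R = exp(-2.3528)
R = 0.0951

0.0951


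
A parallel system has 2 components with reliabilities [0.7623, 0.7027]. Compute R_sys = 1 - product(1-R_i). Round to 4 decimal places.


Components: [0.7623, 0.7027]
(1 - 0.7623) = 0.2377, running product = 0.2377
(1 - 0.7027) = 0.2973, running product = 0.0707
Product of (1-R_i) = 0.0707
R_sys = 1 - 0.0707 = 0.9293

0.9293


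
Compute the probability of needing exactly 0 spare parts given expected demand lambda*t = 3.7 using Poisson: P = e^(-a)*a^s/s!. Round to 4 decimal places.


a = 3.7, s = 0
e^(-a) = e^(-3.7) = 0.0247
a^s = 3.7^0 = 1.0
s! = 1
P = 0.0247 * 1.0 / 1
P = 0.0247

0.0247


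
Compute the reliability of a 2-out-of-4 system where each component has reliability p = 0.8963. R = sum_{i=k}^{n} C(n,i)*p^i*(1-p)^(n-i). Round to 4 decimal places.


k = 2, n = 4, p = 0.8963
i=2: C(4,2)=6 * 0.8963^2 * 0.1037^2 = 0.0518
i=3: C(4,3)=4 * 0.8963^3 * 0.1037^1 = 0.2987
i=4: C(4,4)=1 * 0.8963^4 * 0.1037^0 = 0.6454
R = sum of terms = 0.9959

0.9959


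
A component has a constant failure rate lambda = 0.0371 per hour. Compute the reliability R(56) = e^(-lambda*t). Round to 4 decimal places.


lambda = 0.0371
t = 56
lambda * t = 2.0776
R(t) = e^(-2.0776)
R(t) = 0.1252

0.1252


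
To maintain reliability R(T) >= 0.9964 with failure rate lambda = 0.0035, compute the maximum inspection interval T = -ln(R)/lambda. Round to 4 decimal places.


R_target = 0.9964
lambda = 0.0035
-ln(0.9964) = 0.0036
T = 0.0036 / 0.0035
T = 1.0304

1.0304


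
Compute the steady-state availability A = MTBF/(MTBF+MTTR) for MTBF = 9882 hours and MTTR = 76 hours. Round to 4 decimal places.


MTBF = 9882
MTTR = 76
MTBF + MTTR = 9958
A = 9882 / 9958
A = 0.9924

0.9924


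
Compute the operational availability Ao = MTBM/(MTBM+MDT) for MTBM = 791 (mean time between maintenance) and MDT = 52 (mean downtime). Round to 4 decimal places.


MTBM = 791
MDT = 52
MTBM + MDT = 843
Ao = 791 / 843
Ao = 0.9383

0.9383


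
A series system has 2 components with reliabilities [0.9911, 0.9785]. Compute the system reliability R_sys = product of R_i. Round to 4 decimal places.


Components: [0.9911, 0.9785]
After component 1 (R=0.9911): product = 0.9911
After component 2 (R=0.9785): product = 0.9698
R_sys = 0.9698

0.9698


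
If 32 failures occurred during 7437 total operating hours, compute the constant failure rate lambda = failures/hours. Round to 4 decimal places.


failures = 32
total_hours = 7437
lambda = 32 / 7437
lambda = 0.0043

0.0043


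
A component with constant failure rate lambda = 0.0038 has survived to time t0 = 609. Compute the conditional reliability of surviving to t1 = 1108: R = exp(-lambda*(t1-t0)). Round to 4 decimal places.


lambda = 0.0038
t0 = 609, t1 = 1108
t1 - t0 = 499
lambda * (t1-t0) = 0.0038 * 499 = 1.8962
R = exp(-1.8962)
R = 0.1501

0.1501


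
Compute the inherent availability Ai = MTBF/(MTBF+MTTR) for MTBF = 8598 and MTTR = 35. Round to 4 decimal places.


MTBF = 8598
MTTR = 35
MTBF + MTTR = 8633
Ai = 8598 / 8633
Ai = 0.9959

0.9959


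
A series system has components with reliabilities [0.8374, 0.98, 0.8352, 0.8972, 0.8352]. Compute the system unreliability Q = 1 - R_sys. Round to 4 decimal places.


Components: [0.8374, 0.98, 0.8352, 0.8972, 0.8352]
After component 1: product = 0.8374
After component 2: product = 0.8207
After component 3: product = 0.6854
After component 4: product = 0.6149
After component 5: product = 0.5136
R_sys = 0.5136
Q = 1 - 0.5136 = 0.4864

0.4864


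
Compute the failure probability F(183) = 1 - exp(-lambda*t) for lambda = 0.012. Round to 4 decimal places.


lambda = 0.012, t = 183
lambda * t = 2.196
exp(-2.196) = 0.1112
F(t) = 1 - 0.1112
F(t) = 0.8888

0.8888


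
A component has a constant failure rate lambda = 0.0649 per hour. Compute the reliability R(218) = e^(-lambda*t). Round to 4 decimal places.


lambda = 0.0649
t = 218
lambda * t = 14.1482
R(t) = e^(-14.1482)
R(t) = 0.0

0.0


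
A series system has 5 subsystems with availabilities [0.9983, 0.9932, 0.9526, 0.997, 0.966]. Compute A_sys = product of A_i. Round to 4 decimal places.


Subsystems: [0.9983, 0.9932, 0.9526, 0.997, 0.966]
After subsystem 1 (A=0.9983): product = 0.9983
After subsystem 2 (A=0.9932): product = 0.9915
After subsystem 3 (A=0.9526): product = 0.9445
After subsystem 4 (A=0.997): product = 0.9417
After subsystem 5 (A=0.966): product = 0.9097
A_sys = 0.9097

0.9097


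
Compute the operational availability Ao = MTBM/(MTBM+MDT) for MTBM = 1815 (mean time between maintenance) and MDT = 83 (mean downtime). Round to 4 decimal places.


MTBM = 1815
MDT = 83
MTBM + MDT = 1898
Ao = 1815 / 1898
Ao = 0.9563

0.9563


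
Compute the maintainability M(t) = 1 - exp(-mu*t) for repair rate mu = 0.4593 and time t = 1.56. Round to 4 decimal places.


mu = 0.4593, t = 1.56
mu * t = 0.4593 * 1.56 = 0.7165
exp(-0.7165) = 0.4885
M(t) = 1 - 0.4885
M(t) = 0.5115

0.5115


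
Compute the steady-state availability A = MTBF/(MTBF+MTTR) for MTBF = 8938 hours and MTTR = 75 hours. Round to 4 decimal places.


MTBF = 8938
MTTR = 75
MTBF + MTTR = 9013
A = 8938 / 9013
A = 0.9917

0.9917


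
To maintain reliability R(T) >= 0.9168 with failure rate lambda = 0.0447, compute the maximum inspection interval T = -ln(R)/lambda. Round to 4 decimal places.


R_target = 0.9168
lambda = 0.0447
-ln(0.9168) = 0.0869
T = 0.0869 / 0.0447
T = 1.9433

1.9433


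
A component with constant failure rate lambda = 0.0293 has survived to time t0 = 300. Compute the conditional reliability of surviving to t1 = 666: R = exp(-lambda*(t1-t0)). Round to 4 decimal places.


lambda = 0.0293
t0 = 300, t1 = 666
t1 - t0 = 366
lambda * (t1-t0) = 0.0293 * 366 = 10.7238
R = exp(-10.7238)
R = 0.0

0.0


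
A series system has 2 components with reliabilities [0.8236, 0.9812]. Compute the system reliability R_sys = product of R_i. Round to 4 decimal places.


Components: [0.8236, 0.9812]
After component 1 (R=0.8236): product = 0.8236
After component 2 (R=0.9812): product = 0.8081
R_sys = 0.8081

0.8081


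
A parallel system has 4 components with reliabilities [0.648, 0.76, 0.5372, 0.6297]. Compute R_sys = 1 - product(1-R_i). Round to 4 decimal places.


Components: [0.648, 0.76, 0.5372, 0.6297]
(1 - 0.648) = 0.352, running product = 0.352
(1 - 0.76) = 0.24, running product = 0.0845
(1 - 0.5372) = 0.4628, running product = 0.0391
(1 - 0.6297) = 0.3703, running product = 0.0145
Product of (1-R_i) = 0.0145
R_sys = 1 - 0.0145 = 0.9855

0.9855


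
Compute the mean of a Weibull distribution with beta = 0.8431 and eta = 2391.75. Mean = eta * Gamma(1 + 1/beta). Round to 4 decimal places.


beta = 0.8431, eta = 2391.75
1/beta = 1.1861
1 + 1/beta = 2.1861
Gamma(2.1861) = 1.0936
Mean = 2391.75 * 1.0936
Mean = 2615.5176

2615.5176


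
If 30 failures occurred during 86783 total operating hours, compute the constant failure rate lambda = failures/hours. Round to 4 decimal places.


failures = 30
total_hours = 86783
lambda = 30 / 86783
lambda = 0.0003

0.0003


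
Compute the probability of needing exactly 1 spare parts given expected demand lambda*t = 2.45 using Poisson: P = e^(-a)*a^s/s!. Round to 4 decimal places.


a = 2.45, s = 1
e^(-a) = e^(-2.45) = 0.0863
a^s = 2.45^1 = 2.45
s! = 1
P = 0.0863 * 2.45 / 1
P = 0.2114

0.2114


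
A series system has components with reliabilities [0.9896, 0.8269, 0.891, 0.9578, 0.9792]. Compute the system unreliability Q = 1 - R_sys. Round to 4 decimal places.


Components: [0.9896, 0.8269, 0.891, 0.9578, 0.9792]
After component 1: product = 0.9896
After component 2: product = 0.8183
After component 3: product = 0.7291
After component 4: product = 0.6983
After component 5: product = 0.6838
R_sys = 0.6838
Q = 1 - 0.6838 = 0.3162

0.3162


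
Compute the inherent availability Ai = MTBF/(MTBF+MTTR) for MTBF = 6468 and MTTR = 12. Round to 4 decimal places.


MTBF = 6468
MTTR = 12
MTBF + MTTR = 6480
Ai = 6468 / 6480
Ai = 0.9981

0.9981


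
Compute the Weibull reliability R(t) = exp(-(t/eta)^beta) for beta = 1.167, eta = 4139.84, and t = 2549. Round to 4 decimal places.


beta = 1.167, eta = 4139.84, t = 2549
t/eta = 2549 / 4139.84 = 0.6157
(t/eta)^beta = 0.6157^1.167 = 0.5678
R(t) = exp(-0.5678)
R(t) = 0.5668

0.5668


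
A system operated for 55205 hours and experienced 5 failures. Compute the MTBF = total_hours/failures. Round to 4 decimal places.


total_hours = 55205
failures = 5
MTBF = 55205 / 5
MTBF = 11041.0

11041.0


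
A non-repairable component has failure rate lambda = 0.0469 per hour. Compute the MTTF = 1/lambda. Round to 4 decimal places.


lambda = 0.0469
MTTF = 1 / 0.0469
MTTF = 21.322

21.322


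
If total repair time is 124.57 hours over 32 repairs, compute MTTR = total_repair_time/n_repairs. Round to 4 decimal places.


total_repair_time = 124.57
n_repairs = 32
MTTR = 124.57 / 32
MTTR = 3.8928

3.8928


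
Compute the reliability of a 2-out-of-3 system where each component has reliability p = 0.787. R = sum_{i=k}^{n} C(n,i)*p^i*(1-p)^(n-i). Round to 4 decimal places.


k = 2, n = 3, p = 0.787
i=2: C(3,2)=3 * 0.787^2 * 0.213^1 = 0.3958
i=3: C(3,3)=1 * 0.787^3 * 0.213^0 = 0.4874
R = sum of terms = 0.8832

0.8832


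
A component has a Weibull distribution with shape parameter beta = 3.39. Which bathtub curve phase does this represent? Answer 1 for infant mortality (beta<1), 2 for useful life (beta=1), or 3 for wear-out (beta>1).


beta = 3.39
Compare beta to 1:
beta < 1 => infant mortality (phase 1)
beta = 1 => useful life (phase 2)
beta > 1 => wear-out (phase 3)
Since beta = 3.39, this is wear-out (increasing failure rate)
Phase = 3

3


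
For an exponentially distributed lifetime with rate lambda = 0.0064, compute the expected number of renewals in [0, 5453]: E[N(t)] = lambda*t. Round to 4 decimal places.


lambda = 0.0064
t = 5453
E[N(t)] = lambda * t
E[N(t)] = 0.0064 * 5453
E[N(t)] = 34.8992

34.8992


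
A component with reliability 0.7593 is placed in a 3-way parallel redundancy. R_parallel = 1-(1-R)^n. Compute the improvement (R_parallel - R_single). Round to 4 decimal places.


R_single = 0.7593, n = 3
1 - R_single = 0.2407
(1 - R_single)^n = 0.2407^3 = 0.0139
R_parallel = 1 - 0.0139 = 0.9861
Improvement = 0.9861 - 0.7593
Improvement = 0.2268

0.2268


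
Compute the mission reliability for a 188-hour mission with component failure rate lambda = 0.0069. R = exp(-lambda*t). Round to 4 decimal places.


lambda = 0.0069
mission_time = 188
lambda * t = 0.0069 * 188 = 1.2972
R = exp(-1.2972)
R = 0.2733

0.2733


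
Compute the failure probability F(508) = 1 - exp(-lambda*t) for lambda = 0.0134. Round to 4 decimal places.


lambda = 0.0134, t = 508
lambda * t = 6.8072
exp(-6.8072) = 0.0011
F(t) = 1 - 0.0011
F(t) = 0.9989

0.9989


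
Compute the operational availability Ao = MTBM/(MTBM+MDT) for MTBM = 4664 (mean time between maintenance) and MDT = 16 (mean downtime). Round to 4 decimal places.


MTBM = 4664
MDT = 16
MTBM + MDT = 4680
Ao = 4664 / 4680
Ao = 0.9966

0.9966


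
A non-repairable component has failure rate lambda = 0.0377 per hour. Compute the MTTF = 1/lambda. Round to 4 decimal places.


lambda = 0.0377
MTTF = 1 / 0.0377
MTTF = 26.5252

26.5252


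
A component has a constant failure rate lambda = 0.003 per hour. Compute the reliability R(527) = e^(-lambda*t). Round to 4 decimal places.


lambda = 0.003
t = 527
lambda * t = 1.581
R(t) = e^(-1.581)
R(t) = 0.2058

0.2058


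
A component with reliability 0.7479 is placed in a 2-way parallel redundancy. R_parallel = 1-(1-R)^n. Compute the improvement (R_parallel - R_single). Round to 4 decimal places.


R_single = 0.7479, n = 2
1 - R_single = 0.2521
(1 - R_single)^n = 0.2521^2 = 0.0636
R_parallel = 1 - 0.0636 = 0.9364
Improvement = 0.9364 - 0.7479
Improvement = 0.1885

0.1885


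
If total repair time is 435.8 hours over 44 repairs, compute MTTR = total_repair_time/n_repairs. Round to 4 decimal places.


total_repair_time = 435.8
n_repairs = 44
MTTR = 435.8 / 44
MTTR = 9.9045

9.9045


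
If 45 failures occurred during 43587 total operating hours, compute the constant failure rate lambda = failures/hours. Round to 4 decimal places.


failures = 45
total_hours = 43587
lambda = 45 / 43587
lambda = 0.001

0.001


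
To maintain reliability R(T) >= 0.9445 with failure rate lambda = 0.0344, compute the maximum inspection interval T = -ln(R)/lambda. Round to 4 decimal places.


R_target = 0.9445
lambda = 0.0344
-ln(0.9445) = 0.0571
T = 0.0571 / 0.0344
T = 1.6599

1.6599


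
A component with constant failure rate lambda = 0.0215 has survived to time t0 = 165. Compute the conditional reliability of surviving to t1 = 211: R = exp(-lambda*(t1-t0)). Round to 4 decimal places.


lambda = 0.0215
t0 = 165, t1 = 211
t1 - t0 = 46
lambda * (t1-t0) = 0.0215 * 46 = 0.989
R = exp(-0.989)
R = 0.3719

0.3719


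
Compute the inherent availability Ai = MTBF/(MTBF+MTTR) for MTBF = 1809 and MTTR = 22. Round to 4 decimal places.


MTBF = 1809
MTTR = 22
MTBF + MTTR = 1831
Ai = 1809 / 1831
Ai = 0.988

0.988


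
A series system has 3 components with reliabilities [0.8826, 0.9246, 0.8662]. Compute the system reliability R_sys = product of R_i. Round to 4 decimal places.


Components: [0.8826, 0.9246, 0.8662]
After component 1 (R=0.8826): product = 0.8826
After component 2 (R=0.9246): product = 0.8161
After component 3 (R=0.8662): product = 0.7069
R_sys = 0.7069

0.7069


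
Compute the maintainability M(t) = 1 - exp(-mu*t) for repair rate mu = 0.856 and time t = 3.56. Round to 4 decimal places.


mu = 0.856, t = 3.56
mu * t = 0.856 * 3.56 = 3.0474
exp(-3.0474) = 0.0475
M(t) = 1 - 0.0475
M(t) = 0.9525

0.9525


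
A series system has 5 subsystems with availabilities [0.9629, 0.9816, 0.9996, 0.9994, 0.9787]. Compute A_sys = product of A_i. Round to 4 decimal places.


Subsystems: [0.9629, 0.9816, 0.9996, 0.9994, 0.9787]
After subsystem 1 (A=0.9629): product = 0.9629
After subsystem 2 (A=0.9816): product = 0.9452
After subsystem 3 (A=0.9996): product = 0.9448
After subsystem 4 (A=0.9994): product = 0.9442
After subsystem 5 (A=0.9787): product = 0.9241
A_sys = 0.9241

0.9241


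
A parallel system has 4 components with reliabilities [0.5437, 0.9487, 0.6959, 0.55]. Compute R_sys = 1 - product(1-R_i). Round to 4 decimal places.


Components: [0.5437, 0.9487, 0.6959, 0.55]
(1 - 0.5437) = 0.4563, running product = 0.4563
(1 - 0.9487) = 0.0513, running product = 0.0234
(1 - 0.6959) = 0.3041, running product = 0.0071
(1 - 0.55) = 0.45, running product = 0.0032
Product of (1-R_i) = 0.0032
R_sys = 1 - 0.0032 = 0.9968

0.9968


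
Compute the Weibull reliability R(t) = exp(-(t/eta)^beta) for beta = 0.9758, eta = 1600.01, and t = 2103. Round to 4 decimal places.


beta = 0.9758, eta = 1600.01, t = 2103
t/eta = 2103 / 1600.01 = 1.3144
(t/eta)^beta = 1.3144^0.9758 = 1.3057
R(t) = exp(-1.3057)
R(t) = 0.271

0.271


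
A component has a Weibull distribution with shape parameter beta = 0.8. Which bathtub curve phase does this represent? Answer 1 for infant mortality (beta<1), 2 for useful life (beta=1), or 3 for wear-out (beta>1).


beta = 0.8
Compare beta to 1:
beta < 1 => infant mortality (phase 1)
beta = 1 => useful life (phase 2)
beta > 1 => wear-out (phase 3)
Since beta = 0.8, this is infant mortality (decreasing failure rate)
Phase = 1

1


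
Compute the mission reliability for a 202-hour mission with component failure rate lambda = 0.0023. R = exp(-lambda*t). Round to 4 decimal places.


lambda = 0.0023
mission_time = 202
lambda * t = 0.0023 * 202 = 0.4646
R = exp(-0.4646)
R = 0.6284

0.6284


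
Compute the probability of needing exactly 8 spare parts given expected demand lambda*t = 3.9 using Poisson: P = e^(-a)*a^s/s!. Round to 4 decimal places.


a = 3.9, s = 8
e^(-a) = e^(-3.9) = 0.0202
a^s = 3.9^8 = 53520.0926
s! = 40320
P = 0.0202 * 53520.0926 / 40320
P = 0.0269

0.0269


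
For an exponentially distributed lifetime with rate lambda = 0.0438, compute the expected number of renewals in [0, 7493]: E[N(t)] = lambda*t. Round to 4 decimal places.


lambda = 0.0438
t = 7493
E[N(t)] = lambda * t
E[N(t)] = 0.0438 * 7493
E[N(t)] = 328.1934

328.1934


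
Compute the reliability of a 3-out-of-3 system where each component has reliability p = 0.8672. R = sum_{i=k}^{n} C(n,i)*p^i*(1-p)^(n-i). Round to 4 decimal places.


k = 3, n = 3, p = 0.8672
i=3: C(3,3)=1 * 0.8672^3 * 0.1328^0 = 0.6522
R = sum of terms = 0.6522

0.6522


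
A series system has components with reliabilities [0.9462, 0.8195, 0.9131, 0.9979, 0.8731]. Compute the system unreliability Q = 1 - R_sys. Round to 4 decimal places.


Components: [0.9462, 0.8195, 0.9131, 0.9979, 0.8731]
After component 1: product = 0.9462
After component 2: product = 0.7754
After component 3: product = 0.708
After component 4: product = 0.7065
After component 5: product = 0.6169
R_sys = 0.6169
Q = 1 - 0.6169 = 0.3831

0.3831


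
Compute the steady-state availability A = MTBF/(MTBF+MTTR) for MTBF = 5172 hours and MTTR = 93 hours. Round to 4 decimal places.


MTBF = 5172
MTTR = 93
MTBF + MTTR = 5265
A = 5172 / 5265
A = 0.9823

0.9823


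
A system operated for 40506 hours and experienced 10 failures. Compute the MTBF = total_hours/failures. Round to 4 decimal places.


total_hours = 40506
failures = 10
MTBF = 40506 / 10
MTBF = 4050.6

4050.6


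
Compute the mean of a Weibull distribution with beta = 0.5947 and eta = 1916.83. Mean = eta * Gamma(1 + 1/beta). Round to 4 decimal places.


beta = 0.5947, eta = 1916.83
1/beta = 1.6815
1 + 1/beta = 2.6815
Gamma(2.6815) = 1.5222
Mean = 1916.83 * 1.5222
Mean = 2917.8453

2917.8453


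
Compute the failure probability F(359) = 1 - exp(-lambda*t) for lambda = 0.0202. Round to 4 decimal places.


lambda = 0.0202, t = 359
lambda * t = 7.2518
exp(-7.2518) = 0.0007
F(t) = 1 - 0.0007
F(t) = 0.9993

0.9993


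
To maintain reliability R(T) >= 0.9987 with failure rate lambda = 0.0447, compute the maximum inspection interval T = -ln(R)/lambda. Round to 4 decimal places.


R_target = 0.9987
lambda = 0.0447
-ln(0.9987) = 0.0013
T = 0.0013 / 0.0447
T = 0.0291

0.0291


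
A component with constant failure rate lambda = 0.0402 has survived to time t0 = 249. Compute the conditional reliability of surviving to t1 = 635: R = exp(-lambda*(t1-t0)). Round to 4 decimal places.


lambda = 0.0402
t0 = 249, t1 = 635
t1 - t0 = 386
lambda * (t1-t0) = 0.0402 * 386 = 15.5172
R = exp(-15.5172)
R = 0.0

0.0


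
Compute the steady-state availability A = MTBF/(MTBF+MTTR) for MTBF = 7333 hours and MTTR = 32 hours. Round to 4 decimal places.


MTBF = 7333
MTTR = 32
MTBF + MTTR = 7365
A = 7333 / 7365
A = 0.9957

0.9957


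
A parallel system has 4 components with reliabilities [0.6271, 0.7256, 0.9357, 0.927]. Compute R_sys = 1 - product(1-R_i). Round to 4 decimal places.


Components: [0.6271, 0.7256, 0.9357, 0.927]
(1 - 0.6271) = 0.3729, running product = 0.3729
(1 - 0.7256) = 0.2744, running product = 0.1023
(1 - 0.9357) = 0.0643, running product = 0.0066
(1 - 0.927) = 0.073, running product = 0.0005
Product of (1-R_i) = 0.0005
R_sys = 1 - 0.0005 = 0.9995

0.9995


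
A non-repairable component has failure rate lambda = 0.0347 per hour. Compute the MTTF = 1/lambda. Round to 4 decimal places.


lambda = 0.0347
MTTF = 1 / 0.0347
MTTF = 28.8184

28.8184


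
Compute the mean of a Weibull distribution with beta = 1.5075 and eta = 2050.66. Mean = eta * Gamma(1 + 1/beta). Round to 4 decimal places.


beta = 1.5075, eta = 2050.66
1/beta = 0.6633
1 + 1/beta = 1.6633
Gamma(1.6633) = 0.9022
Mean = 2050.66 * 0.9022
Mean = 1850.1162

1850.1162


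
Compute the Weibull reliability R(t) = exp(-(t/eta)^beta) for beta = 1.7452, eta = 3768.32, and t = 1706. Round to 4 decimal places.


beta = 1.7452, eta = 3768.32, t = 1706
t/eta = 1706 / 3768.32 = 0.4527
(t/eta)^beta = 0.4527^1.7452 = 0.2508
R(t) = exp(-0.2508)
R(t) = 0.7782

0.7782


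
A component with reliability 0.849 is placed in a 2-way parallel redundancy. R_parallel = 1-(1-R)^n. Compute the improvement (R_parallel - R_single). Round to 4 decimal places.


R_single = 0.849, n = 2
1 - R_single = 0.151
(1 - R_single)^n = 0.151^2 = 0.0228
R_parallel = 1 - 0.0228 = 0.9772
Improvement = 0.9772 - 0.849
Improvement = 0.1282

0.1282


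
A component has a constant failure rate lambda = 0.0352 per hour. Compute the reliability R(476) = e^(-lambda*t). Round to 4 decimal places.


lambda = 0.0352
t = 476
lambda * t = 16.7552
R(t) = e^(-16.7552)
R(t) = 0.0

0.0


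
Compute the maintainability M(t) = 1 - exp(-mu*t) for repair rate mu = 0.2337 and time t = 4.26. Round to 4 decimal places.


mu = 0.2337, t = 4.26
mu * t = 0.2337 * 4.26 = 0.9956
exp(-0.9956) = 0.3695
M(t) = 1 - 0.3695
M(t) = 0.6305

0.6305


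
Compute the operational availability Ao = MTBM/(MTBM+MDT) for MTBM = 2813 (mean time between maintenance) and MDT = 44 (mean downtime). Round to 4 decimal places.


MTBM = 2813
MDT = 44
MTBM + MDT = 2857
Ao = 2813 / 2857
Ao = 0.9846

0.9846


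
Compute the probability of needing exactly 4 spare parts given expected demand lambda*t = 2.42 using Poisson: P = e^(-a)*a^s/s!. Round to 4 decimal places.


a = 2.42, s = 4
e^(-a) = e^(-2.42) = 0.0889
a^s = 2.42^4 = 34.2974
s! = 24
P = 0.0889 * 34.2974 / 24
P = 0.1271

0.1271


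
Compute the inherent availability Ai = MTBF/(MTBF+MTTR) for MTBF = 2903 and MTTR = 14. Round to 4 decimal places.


MTBF = 2903
MTTR = 14
MTBF + MTTR = 2917
Ai = 2903 / 2917
Ai = 0.9952

0.9952


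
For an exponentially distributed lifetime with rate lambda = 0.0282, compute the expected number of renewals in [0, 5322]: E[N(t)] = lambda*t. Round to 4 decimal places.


lambda = 0.0282
t = 5322
E[N(t)] = lambda * t
E[N(t)] = 0.0282 * 5322
E[N(t)] = 150.0804

150.0804


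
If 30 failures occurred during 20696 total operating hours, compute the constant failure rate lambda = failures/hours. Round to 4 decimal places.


failures = 30
total_hours = 20696
lambda = 30 / 20696
lambda = 0.0014

0.0014


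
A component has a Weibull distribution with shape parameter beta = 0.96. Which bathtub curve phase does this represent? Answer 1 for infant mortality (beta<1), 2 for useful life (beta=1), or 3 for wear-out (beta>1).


beta = 0.96
Compare beta to 1:
beta < 1 => infant mortality (phase 1)
beta = 1 => useful life (phase 2)
beta > 1 => wear-out (phase 3)
Since beta = 0.96, this is infant mortality (decreasing failure rate)
Phase = 1

1


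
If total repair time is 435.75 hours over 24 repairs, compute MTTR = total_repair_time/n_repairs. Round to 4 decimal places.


total_repair_time = 435.75
n_repairs = 24
MTTR = 435.75 / 24
MTTR = 18.1562

18.1562


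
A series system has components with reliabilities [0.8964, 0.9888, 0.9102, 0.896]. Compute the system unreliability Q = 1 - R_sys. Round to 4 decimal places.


Components: [0.8964, 0.9888, 0.9102, 0.896]
After component 1: product = 0.8964
After component 2: product = 0.8864
After component 3: product = 0.8068
After component 4: product = 0.7229
R_sys = 0.7229
Q = 1 - 0.7229 = 0.2771

0.2771


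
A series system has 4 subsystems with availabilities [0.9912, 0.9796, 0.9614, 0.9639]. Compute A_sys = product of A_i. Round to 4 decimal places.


Subsystems: [0.9912, 0.9796, 0.9614, 0.9639]
After subsystem 1 (A=0.9912): product = 0.9912
After subsystem 2 (A=0.9796): product = 0.971
After subsystem 3 (A=0.9614): product = 0.9335
After subsystem 4 (A=0.9639): product = 0.8998
A_sys = 0.8998

0.8998


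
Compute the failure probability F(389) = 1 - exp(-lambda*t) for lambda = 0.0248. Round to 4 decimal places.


lambda = 0.0248, t = 389
lambda * t = 9.6472
exp(-9.6472) = 0.0001
F(t) = 1 - 0.0001
F(t) = 0.9999

0.9999


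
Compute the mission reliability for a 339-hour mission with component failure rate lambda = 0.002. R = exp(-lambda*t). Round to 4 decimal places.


lambda = 0.002
mission_time = 339
lambda * t = 0.002 * 339 = 0.678
R = exp(-0.678)
R = 0.5076

0.5076


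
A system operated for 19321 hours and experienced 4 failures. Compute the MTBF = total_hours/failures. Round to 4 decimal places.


total_hours = 19321
failures = 4
MTBF = 19321 / 4
MTBF = 4830.25

4830.25


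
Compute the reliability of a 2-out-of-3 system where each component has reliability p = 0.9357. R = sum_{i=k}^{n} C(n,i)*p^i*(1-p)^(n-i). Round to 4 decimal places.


k = 2, n = 3, p = 0.9357
i=2: C(3,2)=3 * 0.9357^2 * 0.0643^1 = 0.1689
i=3: C(3,3)=1 * 0.9357^3 * 0.0643^0 = 0.8192
R = sum of terms = 0.9881

0.9881


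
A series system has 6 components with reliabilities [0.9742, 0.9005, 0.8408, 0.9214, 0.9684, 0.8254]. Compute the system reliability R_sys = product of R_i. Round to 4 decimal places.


Components: [0.9742, 0.9005, 0.8408, 0.9214, 0.9684, 0.8254]
After component 1 (R=0.9742): product = 0.9742
After component 2 (R=0.9005): product = 0.8773
After component 3 (R=0.8408): product = 0.7376
After component 4 (R=0.9214): product = 0.6796
After component 5 (R=0.9684): product = 0.6582
After component 6 (R=0.8254): product = 0.5432
R_sys = 0.5432

0.5432


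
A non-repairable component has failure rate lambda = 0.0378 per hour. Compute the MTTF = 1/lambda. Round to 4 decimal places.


lambda = 0.0378
MTTF = 1 / 0.0378
MTTF = 26.455

26.455


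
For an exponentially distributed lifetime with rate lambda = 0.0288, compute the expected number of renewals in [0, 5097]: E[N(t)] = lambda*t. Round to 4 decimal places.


lambda = 0.0288
t = 5097
E[N(t)] = lambda * t
E[N(t)] = 0.0288 * 5097
E[N(t)] = 146.7936

146.7936


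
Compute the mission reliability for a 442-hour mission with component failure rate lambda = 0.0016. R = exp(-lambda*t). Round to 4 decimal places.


lambda = 0.0016
mission_time = 442
lambda * t = 0.0016 * 442 = 0.7072
R = exp(-0.7072)
R = 0.493

0.493


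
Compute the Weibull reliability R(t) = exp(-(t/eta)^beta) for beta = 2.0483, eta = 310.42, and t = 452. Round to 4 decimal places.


beta = 2.0483, eta = 310.42, t = 452
t/eta = 452 / 310.42 = 1.4561
(t/eta)^beta = 1.4561^2.0483 = 2.159
R(t) = exp(-2.159)
R(t) = 0.1154

0.1154


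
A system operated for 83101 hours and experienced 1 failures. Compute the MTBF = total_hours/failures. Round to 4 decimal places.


total_hours = 83101
failures = 1
MTBF = 83101 / 1
MTBF = 83101.0

83101.0


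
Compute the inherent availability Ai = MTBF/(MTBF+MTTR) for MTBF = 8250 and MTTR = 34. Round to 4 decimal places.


MTBF = 8250
MTTR = 34
MTBF + MTTR = 8284
Ai = 8250 / 8284
Ai = 0.9959

0.9959


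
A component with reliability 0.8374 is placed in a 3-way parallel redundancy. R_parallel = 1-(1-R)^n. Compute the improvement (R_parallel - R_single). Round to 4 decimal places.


R_single = 0.8374, n = 3
1 - R_single = 0.1626
(1 - R_single)^n = 0.1626^3 = 0.0043
R_parallel = 1 - 0.0043 = 0.9957
Improvement = 0.9957 - 0.8374
Improvement = 0.1583

0.1583


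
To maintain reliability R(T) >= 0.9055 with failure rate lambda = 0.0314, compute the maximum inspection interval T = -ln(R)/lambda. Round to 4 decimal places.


R_target = 0.9055
lambda = 0.0314
-ln(0.9055) = 0.0993
T = 0.0993 / 0.0314
T = 3.1614

3.1614


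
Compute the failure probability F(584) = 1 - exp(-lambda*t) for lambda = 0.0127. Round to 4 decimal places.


lambda = 0.0127, t = 584
lambda * t = 7.4168
exp(-7.4168) = 0.0006
F(t) = 1 - 0.0006
F(t) = 0.9994

0.9994


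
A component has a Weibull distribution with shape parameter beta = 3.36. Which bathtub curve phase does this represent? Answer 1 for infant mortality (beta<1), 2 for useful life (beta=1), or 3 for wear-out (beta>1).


beta = 3.36
Compare beta to 1:
beta < 1 => infant mortality (phase 1)
beta = 1 => useful life (phase 2)
beta > 1 => wear-out (phase 3)
Since beta = 3.36, this is wear-out (increasing failure rate)
Phase = 3

3


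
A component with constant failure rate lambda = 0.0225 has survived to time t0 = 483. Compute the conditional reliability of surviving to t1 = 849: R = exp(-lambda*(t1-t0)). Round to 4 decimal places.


lambda = 0.0225
t0 = 483, t1 = 849
t1 - t0 = 366
lambda * (t1-t0) = 0.0225 * 366 = 8.235
R = exp(-8.235)
R = 0.0003

0.0003


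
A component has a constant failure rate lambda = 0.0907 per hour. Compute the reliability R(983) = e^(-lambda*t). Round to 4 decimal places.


lambda = 0.0907
t = 983
lambda * t = 89.1581
R(t) = e^(-89.1581)
R(t) = 0.0

0.0


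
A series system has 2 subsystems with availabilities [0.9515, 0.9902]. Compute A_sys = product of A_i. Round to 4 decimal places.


Subsystems: [0.9515, 0.9902]
After subsystem 1 (A=0.9515): product = 0.9515
After subsystem 2 (A=0.9902): product = 0.9422
A_sys = 0.9422

0.9422


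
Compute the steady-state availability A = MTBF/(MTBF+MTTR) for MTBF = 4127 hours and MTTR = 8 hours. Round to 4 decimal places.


MTBF = 4127
MTTR = 8
MTBF + MTTR = 4135
A = 4127 / 4135
A = 0.9981

0.9981


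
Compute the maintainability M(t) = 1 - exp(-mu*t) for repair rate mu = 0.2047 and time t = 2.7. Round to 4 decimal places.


mu = 0.2047, t = 2.7
mu * t = 0.2047 * 2.7 = 0.5527
exp(-0.5527) = 0.5754
M(t) = 1 - 0.5754
M(t) = 0.4246

0.4246


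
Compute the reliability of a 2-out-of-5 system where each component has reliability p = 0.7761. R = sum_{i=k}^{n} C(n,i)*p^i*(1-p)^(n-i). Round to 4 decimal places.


k = 2, n = 5, p = 0.7761
i=2: C(5,2)=10 * 0.7761^2 * 0.2239^3 = 0.0676
i=3: C(5,3)=10 * 0.7761^3 * 0.2239^2 = 0.2343
i=4: C(5,4)=5 * 0.7761^4 * 0.2239^1 = 0.4062
i=5: C(5,5)=1 * 0.7761^5 * 0.2239^0 = 0.2816
R = sum of terms = 0.9897

0.9897


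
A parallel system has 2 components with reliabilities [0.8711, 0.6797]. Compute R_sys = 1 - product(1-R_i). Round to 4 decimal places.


Components: [0.8711, 0.6797]
(1 - 0.8711) = 0.1289, running product = 0.1289
(1 - 0.6797) = 0.3203, running product = 0.0413
Product of (1-R_i) = 0.0413
R_sys = 1 - 0.0413 = 0.9587

0.9587


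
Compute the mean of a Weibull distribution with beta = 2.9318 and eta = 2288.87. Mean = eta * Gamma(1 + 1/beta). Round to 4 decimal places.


beta = 2.9318, eta = 2288.87
1/beta = 0.3411
1 + 1/beta = 1.3411
Gamma(1.3411) = 0.8921
Mean = 2288.87 * 0.8921
Mean = 2041.8896

2041.8896


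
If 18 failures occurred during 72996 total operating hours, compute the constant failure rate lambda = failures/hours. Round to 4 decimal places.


failures = 18
total_hours = 72996
lambda = 18 / 72996
lambda = 0.0002

0.0002


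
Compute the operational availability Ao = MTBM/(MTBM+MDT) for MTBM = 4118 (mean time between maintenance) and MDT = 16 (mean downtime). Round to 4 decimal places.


MTBM = 4118
MDT = 16
MTBM + MDT = 4134
Ao = 4118 / 4134
Ao = 0.9961

0.9961


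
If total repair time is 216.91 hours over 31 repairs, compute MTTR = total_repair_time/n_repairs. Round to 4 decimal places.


total_repair_time = 216.91
n_repairs = 31
MTTR = 216.91 / 31
MTTR = 6.9971

6.9971


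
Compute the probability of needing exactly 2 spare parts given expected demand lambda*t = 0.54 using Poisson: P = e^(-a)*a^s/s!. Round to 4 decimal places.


a = 0.54, s = 2
e^(-a) = e^(-0.54) = 0.5827
a^s = 0.54^2 = 0.2916
s! = 2
P = 0.5827 * 0.2916 / 2
P = 0.085

0.085


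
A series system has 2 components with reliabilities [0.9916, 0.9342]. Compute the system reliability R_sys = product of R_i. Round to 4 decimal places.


Components: [0.9916, 0.9342]
After component 1 (R=0.9916): product = 0.9916
After component 2 (R=0.9342): product = 0.9264
R_sys = 0.9264

0.9264


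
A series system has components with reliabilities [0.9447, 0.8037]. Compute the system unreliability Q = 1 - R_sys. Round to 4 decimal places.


Components: [0.9447, 0.8037]
After component 1: product = 0.9447
After component 2: product = 0.7593
R_sys = 0.7593
Q = 1 - 0.7593 = 0.2407

0.2407
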